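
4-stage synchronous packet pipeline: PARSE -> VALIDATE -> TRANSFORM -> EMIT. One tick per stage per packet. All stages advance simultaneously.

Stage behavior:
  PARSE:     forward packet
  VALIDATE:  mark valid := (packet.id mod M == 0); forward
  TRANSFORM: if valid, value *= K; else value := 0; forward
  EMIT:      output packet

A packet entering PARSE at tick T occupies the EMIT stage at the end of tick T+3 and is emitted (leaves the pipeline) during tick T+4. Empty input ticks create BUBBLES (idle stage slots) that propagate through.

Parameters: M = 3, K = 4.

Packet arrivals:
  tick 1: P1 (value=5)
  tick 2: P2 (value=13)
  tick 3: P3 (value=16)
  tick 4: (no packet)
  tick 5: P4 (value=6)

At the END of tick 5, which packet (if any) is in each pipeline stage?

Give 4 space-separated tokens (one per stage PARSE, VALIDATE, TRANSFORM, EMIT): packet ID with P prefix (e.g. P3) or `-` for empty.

Tick 1: [PARSE:P1(v=5,ok=F), VALIDATE:-, TRANSFORM:-, EMIT:-] out:-; in:P1
Tick 2: [PARSE:P2(v=13,ok=F), VALIDATE:P1(v=5,ok=F), TRANSFORM:-, EMIT:-] out:-; in:P2
Tick 3: [PARSE:P3(v=16,ok=F), VALIDATE:P2(v=13,ok=F), TRANSFORM:P1(v=0,ok=F), EMIT:-] out:-; in:P3
Tick 4: [PARSE:-, VALIDATE:P3(v=16,ok=T), TRANSFORM:P2(v=0,ok=F), EMIT:P1(v=0,ok=F)] out:-; in:-
Tick 5: [PARSE:P4(v=6,ok=F), VALIDATE:-, TRANSFORM:P3(v=64,ok=T), EMIT:P2(v=0,ok=F)] out:P1(v=0); in:P4
At end of tick 5: ['P4', '-', 'P3', 'P2']

Answer: P4 - P3 P2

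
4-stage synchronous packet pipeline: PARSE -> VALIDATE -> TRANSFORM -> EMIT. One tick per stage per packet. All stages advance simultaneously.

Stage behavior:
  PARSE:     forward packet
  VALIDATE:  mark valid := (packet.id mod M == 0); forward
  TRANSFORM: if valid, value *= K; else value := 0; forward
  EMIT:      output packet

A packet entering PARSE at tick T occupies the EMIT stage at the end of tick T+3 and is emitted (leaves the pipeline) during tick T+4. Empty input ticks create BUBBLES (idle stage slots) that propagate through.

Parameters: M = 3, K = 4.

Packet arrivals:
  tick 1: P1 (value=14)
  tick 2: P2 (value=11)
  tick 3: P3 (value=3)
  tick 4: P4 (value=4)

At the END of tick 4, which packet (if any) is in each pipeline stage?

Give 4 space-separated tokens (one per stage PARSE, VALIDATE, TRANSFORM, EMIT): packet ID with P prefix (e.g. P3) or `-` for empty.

Answer: P4 P3 P2 P1

Derivation:
Tick 1: [PARSE:P1(v=14,ok=F), VALIDATE:-, TRANSFORM:-, EMIT:-] out:-; in:P1
Tick 2: [PARSE:P2(v=11,ok=F), VALIDATE:P1(v=14,ok=F), TRANSFORM:-, EMIT:-] out:-; in:P2
Tick 3: [PARSE:P3(v=3,ok=F), VALIDATE:P2(v=11,ok=F), TRANSFORM:P1(v=0,ok=F), EMIT:-] out:-; in:P3
Tick 4: [PARSE:P4(v=4,ok=F), VALIDATE:P3(v=3,ok=T), TRANSFORM:P2(v=0,ok=F), EMIT:P1(v=0,ok=F)] out:-; in:P4
At end of tick 4: ['P4', 'P3', 'P2', 'P1']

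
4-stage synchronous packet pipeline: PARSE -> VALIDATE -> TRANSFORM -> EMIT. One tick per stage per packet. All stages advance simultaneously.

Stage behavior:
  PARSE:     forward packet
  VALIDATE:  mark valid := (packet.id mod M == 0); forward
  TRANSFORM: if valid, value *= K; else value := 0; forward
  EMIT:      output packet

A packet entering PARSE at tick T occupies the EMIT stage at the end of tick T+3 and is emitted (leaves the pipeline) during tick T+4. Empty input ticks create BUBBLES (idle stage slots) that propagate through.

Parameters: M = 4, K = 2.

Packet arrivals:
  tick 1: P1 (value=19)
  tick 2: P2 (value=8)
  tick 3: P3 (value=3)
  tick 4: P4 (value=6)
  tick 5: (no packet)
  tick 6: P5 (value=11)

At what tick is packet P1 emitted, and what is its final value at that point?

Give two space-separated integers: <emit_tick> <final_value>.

Answer: 5 0

Derivation:
Tick 1: [PARSE:P1(v=19,ok=F), VALIDATE:-, TRANSFORM:-, EMIT:-] out:-; in:P1
Tick 2: [PARSE:P2(v=8,ok=F), VALIDATE:P1(v=19,ok=F), TRANSFORM:-, EMIT:-] out:-; in:P2
Tick 3: [PARSE:P3(v=3,ok=F), VALIDATE:P2(v=8,ok=F), TRANSFORM:P1(v=0,ok=F), EMIT:-] out:-; in:P3
Tick 4: [PARSE:P4(v=6,ok=F), VALIDATE:P3(v=3,ok=F), TRANSFORM:P2(v=0,ok=F), EMIT:P1(v=0,ok=F)] out:-; in:P4
Tick 5: [PARSE:-, VALIDATE:P4(v=6,ok=T), TRANSFORM:P3(v=0,ok=F), EMIT:P2(v=0,ok=F)] out:P1(v=0); in:-
Tick 6: [PARSE:P5(v=11,ok=F), VALIDATE:-, TRANSFORM:P4(v=12,ok=T), EMIT:P3(v=0,ok=F)] out:P2(v=0); in:P5
Tick 7: [PARSE:-, VALIDATE:P5(v=11,ok=F), TRANSFORM:-, EMIT:P4(v=12,ok=T)] out:P3(v=0); in:-
Tick 8: [PARSE:-, VALIDATE:-, TRANSFORM:P5(v=0,ok=F), EMIT:-] out:P4(v=12); in:-
Tick 9: [PARSE:-, VALIDATE:-, TRANSFORM:-, EMIT:P5(v=0,ok=F)] out:-; in:-
Tick 10: [PARSE:-, VALIDATE:-, TRANSFORM:-, EMIT:-] out:P5(v=0); in:-
P1: arrives tick 1, valid=False (id=1, id%4=1), emit tick 5, final value 0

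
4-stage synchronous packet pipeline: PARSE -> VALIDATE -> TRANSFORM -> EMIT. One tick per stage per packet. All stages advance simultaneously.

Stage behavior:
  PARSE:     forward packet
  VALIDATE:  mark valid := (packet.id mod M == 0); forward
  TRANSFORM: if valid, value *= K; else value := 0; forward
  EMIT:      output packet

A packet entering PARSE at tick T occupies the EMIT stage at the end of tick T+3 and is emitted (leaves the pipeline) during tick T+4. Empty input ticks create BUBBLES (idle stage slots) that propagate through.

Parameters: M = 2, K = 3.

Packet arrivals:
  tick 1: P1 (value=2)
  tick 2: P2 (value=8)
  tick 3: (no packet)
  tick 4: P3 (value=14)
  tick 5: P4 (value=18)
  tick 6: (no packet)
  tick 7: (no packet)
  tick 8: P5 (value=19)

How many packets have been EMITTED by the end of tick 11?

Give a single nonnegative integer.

Tick 1: [PARSE:P1(v=2,ok=F), VALIDATE:-, TRANSFORM:-, EMIT:-] out:-; in:P1
Tick 2: [PARSE:P2(v=8,ok=F), VALIDATE:P1(v=2,ok=F), TRANSFORM:-, EMIT:-] out:-; in:P2
Tick 3: [PARSE:-, VALIDATE:P2(v=8,ok=T), TRANSFORM:P1(v=0,ok=F), EMIT:-] out:-; in:-
Tick 4: [PARSE:P3(v=14,ok=F), VALIDATE:-, TRANSFORM:P2(v=24,ok=T), EMIT:P1(v=0,ok=F)] out:-; in:P3
Tick 5: [PARSE:P4(v=18,ok=F), VALIDATE:P3(v=14,ok=F), TRANSFORM:-, EMIT:P2(v=24,ok=T)] out:P1(v=0); in:P4
Tick 6: [PARSE:-, VALIDATE:P4(v=18,ok=T), TRANSFORM:P3(v=0,ok=F), EMIT:-] out:P2(v=24); in:-
Tick 7: [PARSE:-, VALIDATE:-, TRANSFORM:P4(v=54,ok=T), EMIT:P3(v=0,ok=F)] out:-; in:-
Tick 8: [PARSE:P5(v=19,ok=F), VALIDATE:-, TRANSFORM:-, EMIT:P4(v=54,ok=T)] out:P3(v=0); in:P5
Tick 9: [PARSE:-, VALIDATE:P5(v=19,ok=F), TRANSFORM:-, EMIT:-] out:P4(v=54); in:-
Tick 10: [PARSE:-, VALIDATE:-, TRANSFORM:P5(v=0,ok=F), EMIT:-] out:-; in:-
Tick 11: [PARSE:-, VALIDATE:-, TRANSFORM:-, EMIT:P5(v=0,ok=F)] out:-; in:-
Emitted by tick 11: ['P1', 'P2', 'P3', 'P4']

Answer: 4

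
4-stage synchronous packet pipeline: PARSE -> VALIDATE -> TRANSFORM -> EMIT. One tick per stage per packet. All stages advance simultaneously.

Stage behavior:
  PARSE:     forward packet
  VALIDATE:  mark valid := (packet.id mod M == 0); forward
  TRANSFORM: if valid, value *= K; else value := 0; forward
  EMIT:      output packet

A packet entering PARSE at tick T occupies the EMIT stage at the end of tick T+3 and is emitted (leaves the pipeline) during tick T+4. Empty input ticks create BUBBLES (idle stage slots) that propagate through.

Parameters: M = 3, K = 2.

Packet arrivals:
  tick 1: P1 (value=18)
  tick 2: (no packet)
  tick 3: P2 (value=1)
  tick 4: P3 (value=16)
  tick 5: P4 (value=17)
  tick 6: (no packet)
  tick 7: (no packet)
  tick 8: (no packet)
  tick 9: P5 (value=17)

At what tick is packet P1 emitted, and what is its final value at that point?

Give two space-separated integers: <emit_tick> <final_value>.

Answer: 5 0

Derivation:
Tick 1: [PARSE:P1(v=18,ok=F), VALIDATE:-, TRANSFORM:-, EMIT:-] out:-; in:P1
Tick 2: [PARSE:-, VALIDATE:P1(v=18,ok=F), TRANSFORM:-, EMIT:-] out:-; in:-
Tick 3: [PARSE:P2(v=1,ok=F), VALIDATE:-, TRANSFORM:P1(v=0,ok=F), EMIT:-] out:-; in:P2
Tick 4: [PARSE:P3(v=16,ok=F), VALIDATE:P2(v=1,ok=F), TRANSFORM:-, EMIT:P1(v=0,ok=F)] out:-; in:P3
Tick 5: [PARSE:P4(v=17,ok=F), VALIDATE:P3(v=16,ok=T), TRANSFORM:P2(v=0,ok=F), EMIT:-] out:P1(v=0); in:P4
Tick 6: [PARSE:-, VALIDATE:P4(v=17,ok=F), TRANSFORM:P3(v=32,ok=T), EMIT:P2(v=0,ok=F)] out:-; in:-
Tick 7: [PARSE:-, VALIDATE:-, TRANSFORM:P4(v=0,ok=F), EMIT:P3(v=32,ok=T)] out:P2(v=0); in:-
Tick 8: [PARSE:-, VALIDATE:-, TRANSFORM:-, EMIT:P4(v=0,ok=F)] out:P3(v=32); in:-
Tick 9: [PARSE:P5(v=17,ok=F), VALIDATE:-, TRANSFORM:-, EMIT:-] out:P4(v=0); in:P5
Tick 10: [PARSE:-, VALIDATE:P5(v=17,ok=F), TRANSFORM:-, EMIT:-] out:-; in:-
Tick 11: [PARSE:-, VALIDATE:-, TRANSFORM:P5(v=0,ok=F), EMIT:-] out:-; in:-
Tick 12: [PARSE:-, VALIDATE:-, TRANSFORM:-, EMIT:P5(v=0,ok=F)] out:-; in:-
Tick 13: [PARSE:-, VALIDATE:-, TRANSFORM:-, EMIT:-] out:P5(v=0); in:-
P1: arrives tick 1, valid=False (id=1, id%3=1), emit tick 5, final value 0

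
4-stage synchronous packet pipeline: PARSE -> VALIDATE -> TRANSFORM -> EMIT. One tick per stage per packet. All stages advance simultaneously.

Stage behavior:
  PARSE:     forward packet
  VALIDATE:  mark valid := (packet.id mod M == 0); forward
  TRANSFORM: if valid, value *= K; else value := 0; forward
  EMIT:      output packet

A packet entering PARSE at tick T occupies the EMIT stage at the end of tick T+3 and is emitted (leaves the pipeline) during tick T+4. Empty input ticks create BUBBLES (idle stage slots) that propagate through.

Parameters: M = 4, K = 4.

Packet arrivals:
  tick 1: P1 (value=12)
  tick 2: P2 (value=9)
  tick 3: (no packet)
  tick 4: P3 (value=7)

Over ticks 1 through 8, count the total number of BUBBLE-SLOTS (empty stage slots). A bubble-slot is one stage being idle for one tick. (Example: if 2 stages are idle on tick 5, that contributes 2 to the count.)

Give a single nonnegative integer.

Answer: 20

Derivation:
Tick 1: [PARSE:P1(v=12,ok=F), VALIDATE:-, TRANSFORM:-, EMIT:-] out:-; bubbles=3
Tick 2: [PARSE:P2(v=9,ok=F), VALIDATE:P1(v=12,ok=F), TRANSFORM:-, EMIT:-] out:-; bubbles=2
Tick 3: [PARSE:-, VALIDATE:P2(v=9,ok=F), TRANSFORM:P1(v=0,ok=F), EMIT:-] out:-; bubbles=2
Tick 4: [PARSE:P3(v=7,ok=F), VALIDATE:-, TRANSFORM:P2(v=0,ok=F), EMIT:P1(v=0,ok=F)] out:-; bubbles=1
Tick 5: [PARSE:-, VALIDATE:P3(v=7,ok=F), TRANSFORM:-, EMIT:P2(v=0,ok=F)] out:P1(v=0); bubbles=2
Tick 6: [PARSE:-, VALIDATE:-, TRANSFORM:P3(v=0,ok=F), EMIT:-] out:P2(v=0); bubbles=3
Tick 7: [PARSE:-, VALIDATE:-, TRANSFORM:-, EMIT:P3(v=0,ok=F)] out:-; bubbles=3
Tick 8: [PARSE:-, VALIDATE:-, TRANSFORM:-, EMIT:-] out:P3(v=0); bubbles=4
Total bubble-slots: 20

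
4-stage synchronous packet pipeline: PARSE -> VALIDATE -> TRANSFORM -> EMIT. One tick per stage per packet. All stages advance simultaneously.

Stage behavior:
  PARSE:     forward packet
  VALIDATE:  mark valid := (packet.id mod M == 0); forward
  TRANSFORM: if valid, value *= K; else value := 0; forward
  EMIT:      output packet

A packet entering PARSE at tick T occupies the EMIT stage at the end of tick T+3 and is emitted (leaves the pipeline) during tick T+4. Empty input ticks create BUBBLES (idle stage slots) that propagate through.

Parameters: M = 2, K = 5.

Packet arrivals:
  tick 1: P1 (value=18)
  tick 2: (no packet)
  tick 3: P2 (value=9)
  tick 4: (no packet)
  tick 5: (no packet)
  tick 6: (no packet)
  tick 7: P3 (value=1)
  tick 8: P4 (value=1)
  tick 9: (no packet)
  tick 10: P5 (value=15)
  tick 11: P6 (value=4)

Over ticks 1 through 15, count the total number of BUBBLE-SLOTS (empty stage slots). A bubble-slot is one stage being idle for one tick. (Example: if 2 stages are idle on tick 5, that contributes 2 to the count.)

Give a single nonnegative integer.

Answer: 36

Derivation:
Tick 1: [PARSE:P1(v=18,ok=F), VALIDATE:-, TRANSFORM:-, EMIT:-] out:-; bubbles=3
Tick 2: [PARSE:-, VALIDATE:P1(v=18,ok=F), TRANSFORM:-, EMIT:-] out:-; bubbles=3
Tick 3: [PARSE:P2(v=9,ok=F), VALIDATE:-, TRANSFORM:P1(v=0,ok=F), EMIT:-] out:-; bubbles=2
Tick 4: [PARSE:-, VALIDATE:P2(v=9,ok=T), TRANSFORM:-, EMIT:P1(v=0,ok=F)] out:-; bubbles=2
Tick 5: [PARSE:-, VALIDATE:-, TRANSFORM:P2(v=45,ok=T), EMIT:-] out:P1(v=0); bubbles=3
Tick 6: [PARSE:-, VALIDATE:-, TRANSFORM:-, EMIT:P2(v=45,ok=T)] out:-; bubbles=3
Tick 7: [PARSE:P3(v=1,ok=F), VALIDATE:-, TRANSFORM:-, EMIT:-] out:P2(v=45); bubbles=3
Tick 8: [PARSE:P4(v=1,ok=F), VALIDATE:P3(v=1,ok=F), TRANSFORM:-, EMIT:-] out:-; bubbles=2
Tick 9: [PARSE:-, VALIDATE:P4(v=1,ok=T), TRANSFORM:P3(v=0,ok=F), EMIT:-] out:-; bubbles=2
Tick 10: [PARSE:P5(v=15,ok=F), VALIDATE:-, TRANSFORM:P4(v=5,ok=T), EMIT:P3(v=0,ok=F)] out:-; bubbles=1
Tick 11: [PARSE:P6(v=4,ok=F), VALIDATE:P5(v=15,ok=F), TRANSFORM:-, EMIT:P4(v=5,ok=T)] out:P3(v=0); bubbles=1
Tick 12: [PARSE:-, VALIDATE:P6(v=4,ok=T), TRANSFORM:P5(v=0,ok=F), EMIT:-] out:P4(v=5); bubbles=2
Tick 13: [PARSE:-, VALIDATE:-, TRANSFORM:P6(v=20,ok=T), EMIT:P5(v=0,ok=F)] out:-; bubbles=2
Tick 14: [PARSE:-, VALIDATE:-, TRANSFORM:-, EMIT:P6(v=20,ok=T)] out:P5(v=0); bubbles=3
Tick 15: [PARSE:-, VALIDATE:-, TRANSFORM:-, EMIT:-] out:P6(v=20); bubbles=4
Total bubble-slots: 36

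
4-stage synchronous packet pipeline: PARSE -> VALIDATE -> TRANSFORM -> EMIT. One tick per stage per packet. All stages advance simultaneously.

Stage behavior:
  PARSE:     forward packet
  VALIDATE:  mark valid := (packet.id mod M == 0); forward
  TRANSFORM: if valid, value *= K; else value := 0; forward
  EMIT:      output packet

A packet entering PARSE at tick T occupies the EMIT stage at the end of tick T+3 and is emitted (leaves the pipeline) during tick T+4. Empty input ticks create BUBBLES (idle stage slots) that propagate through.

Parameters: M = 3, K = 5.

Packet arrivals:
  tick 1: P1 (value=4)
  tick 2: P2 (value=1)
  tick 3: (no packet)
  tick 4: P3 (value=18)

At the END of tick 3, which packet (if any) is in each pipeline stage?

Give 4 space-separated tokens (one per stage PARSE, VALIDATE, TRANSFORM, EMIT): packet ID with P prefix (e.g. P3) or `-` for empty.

Tick 1: [PARSE:P1(v=4,ok=F), VALIDATE:-, TRANSFORM:-, EMIT:-] out:-; in:P1
Tick 2: [PARSE:P2(v=1,ok=F), VALIDATE:P1(v=4,ok=F), TRANSFORM:-, EMIT:-] out:-; in:P2
Tick 3: [PARSE:-, VALIDATE:P2(v=1,ok=F), TRANSFORM:P1(v=0,ok=F), EMIT:-] out:-; in:-
At end of tick 3: ['-', 'P2', 'P1', '-']

Answer: - P2 P1 -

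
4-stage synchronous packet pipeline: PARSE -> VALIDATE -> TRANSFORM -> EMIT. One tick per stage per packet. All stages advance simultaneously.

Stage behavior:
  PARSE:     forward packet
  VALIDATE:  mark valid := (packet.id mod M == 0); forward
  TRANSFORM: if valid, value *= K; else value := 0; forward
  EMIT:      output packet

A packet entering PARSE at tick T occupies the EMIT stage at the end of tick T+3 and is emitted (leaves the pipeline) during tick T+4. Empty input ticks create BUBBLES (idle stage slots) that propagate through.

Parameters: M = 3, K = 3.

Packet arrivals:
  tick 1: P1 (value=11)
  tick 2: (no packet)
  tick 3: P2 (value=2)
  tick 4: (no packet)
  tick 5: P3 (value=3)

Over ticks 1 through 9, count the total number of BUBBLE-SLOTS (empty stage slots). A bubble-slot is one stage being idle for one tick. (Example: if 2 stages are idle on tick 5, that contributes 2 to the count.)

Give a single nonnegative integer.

Tick 1: [PARSE:P1(v=11,ok=F), VALIDATE:-, TRANSFORM:-, EMIT:-] out:-; bubbles=3
Tick 2: [PARSE:-, VALIDATE:P1(v=11,ok=F), TRANSFORM:-, EMIT:-] out:-; bubbles=3
Tick 3: [PARSE:P2(v=2,ok=F), VALIDATE:-, TRANSFORM:P1(v=0,ok=F), EMIT:-] out:-; bubbles=2
Tick 4: [PARSE:-, VALIDATE:P2(v=2,ok=F), TRANSFORM:-, EMIT:P1(v=0,ok=F)] out:-; bubbles=2
Tick 5: [PARSE:P3(v=3,ok=F), VALIDATE:-, TRANSFORM:P2(v=0,ok=F), EMIT:-] out:P1(v=0); bubbles=2
Tick 6: [PARSE:-, VALIDATE:P3(v=3,ok=T), TRANSFORM:-, EMIT:P2(v=0,ok=F)] out:-; bubbles=2
Tick 7: [PARSE:-, VALIDATE:-, TRANSFORM:P3(v=9,ok=T), EMIT:-] out:P2(v=0); bubbles=3
Tick 8: [PARSE:-, VALIDATE:-, TRANSFORM:-, EMIT:P3(v=9,ok=T)] out:-; bubbles=3
Tick 9: [PARSE:-, VALIDATE:-, TRANSFORM:-, EMIT:-] out:P3(v=9); bubbles=4
Total bubble-slots: 24

Answer: 24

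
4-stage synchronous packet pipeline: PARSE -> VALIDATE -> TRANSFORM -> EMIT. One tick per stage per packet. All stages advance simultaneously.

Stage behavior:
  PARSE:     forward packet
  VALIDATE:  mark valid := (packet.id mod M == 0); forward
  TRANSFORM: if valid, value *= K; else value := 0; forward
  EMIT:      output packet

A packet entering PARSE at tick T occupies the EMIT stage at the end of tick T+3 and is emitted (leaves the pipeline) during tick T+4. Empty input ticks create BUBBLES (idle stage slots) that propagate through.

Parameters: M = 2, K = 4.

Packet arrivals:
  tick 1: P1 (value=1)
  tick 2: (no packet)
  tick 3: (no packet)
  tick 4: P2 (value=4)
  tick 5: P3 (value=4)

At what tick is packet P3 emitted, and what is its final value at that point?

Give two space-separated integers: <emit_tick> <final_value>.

Tick 1: [PARSE:P1(v=1,ok=F), VALIDATE:-, TRANSFORM:-, EMIT:-] out:-; in:P1
Tick 2: [PARSE:-, VALIDATE:P1(v=1,ok=F), TRANSFORM:-, EMIT:-] out:-; in:-
Tick 3: [PARSE:-, VALIDATE:-, TRANSFORM:P1(v=0,ok=F), EMIT:-] out:-; in:-
Tick 4: [PARSE:P2(v=4,ok=F), VALIDATE:-, TRANSFORM:-, EMIT:P1(v=0,ok=F)] out:-; in:P2
Tick 5: [PARSE:P3(v=4,ok=F), VALIDATE:P2(v=4,ok=T), TRANSFORM:-, EMIT:-] out:P1(v=0); in:P3
Tick 6: [PARSE:-, VALIDATE:P3(v=4,ok=F), TRANSFORM:P2(v=16,ok=T), EMIT:-] out:-; in:-
Tick 7: [PARSE:-, VALIDATE:-, TRANSFORM:P3(v=0,ok=F), EMIT:P2(v=16,ok=T)] out:-; in:-
Tick 8: [PARSE:-, VALIDATE:-, TRANSFORM:-, EMIT:P3(v=0,ok=F)] out:P2(v=16); in:-
Tick 9: [PARSE:-, VALIDATE:-, TRANSFORM:-, EMIT:-] out:P3(v=0); in:-
P3: arrives tick 5, valid=False (id=3, id%2=1), emit tick 9, final value 0

Answer: 9 0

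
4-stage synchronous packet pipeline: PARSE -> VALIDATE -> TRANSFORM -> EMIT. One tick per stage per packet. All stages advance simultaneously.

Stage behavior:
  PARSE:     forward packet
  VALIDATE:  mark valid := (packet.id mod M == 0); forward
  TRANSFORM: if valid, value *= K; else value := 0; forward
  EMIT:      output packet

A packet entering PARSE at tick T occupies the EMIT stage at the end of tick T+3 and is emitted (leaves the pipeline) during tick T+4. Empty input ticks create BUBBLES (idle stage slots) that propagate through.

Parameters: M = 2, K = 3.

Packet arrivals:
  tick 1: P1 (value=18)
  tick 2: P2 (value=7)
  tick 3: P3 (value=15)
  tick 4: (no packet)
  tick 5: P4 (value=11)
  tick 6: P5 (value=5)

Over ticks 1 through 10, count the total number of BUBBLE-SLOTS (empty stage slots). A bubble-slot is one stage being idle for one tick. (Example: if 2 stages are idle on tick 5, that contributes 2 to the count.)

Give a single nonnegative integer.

Answer: 20

Derivation:
Tick 1: [PARSE:P1(v=18,ok=F), VALIDATE:-, TRANSFORM:-, EMIT:-] out:-; bubbles=3
Tick 2: [PARSE:P2(v=7,ok=F), VALIDATE:P1(v=18,ok=F), TRANSFORM:-, EMIT:-] out:-; bubbles=2
Tick 3: [PARSE:P3(v=15,ok=F), VALIDATE:P2(v=7,ok=T), TRANSFORM:P1(v=0,ok=F), EMIT:-] out:-; bubbles=1
Tick 4: [PARSE:-, VALIDATE:P3(v=15,ok=F), TRANSFORM:P2(v=21,ok=T), EMIT:P1(v=0,ok=F)] out:-; bubbles=1
Tick 5: [PARSE:P4(v=11,ok=F), VALIDATE:-, TRANSFORM:P3(v=0,ok=F), EMIT:P2(v=21,ok=T)] out:P1(v=0); bubbles=1
Tick 6: [PARSE:P5(v=5,ok=F), VALIDATE:P4(v=11,ok=T), TRANSFORM:-, EMIT:P3(v=0,ok=F)] out:P2(v=21); bubbles=1
Tick 7: [PARSE:-, VALIDATE:P5(v=5,ok=F), TRANSFORM:P4(v=33,ok=T), EMIT:-] out:P3(v=0); bubbles=2
Tick 8: [PARSE:-, VALIDATE:-, TRANSFORM:P5(v=0,ok=F), EMIT:P4(v=33,ok=T)] out:-; bubbles=2
Tick 9: [PARSE:-, VALIDATE:-, TRANSFORM:-, EMIT:P5(v=0,ok=F)] out:P4(v=33); bubbles=3
Tick 10: [PARSE:-, VALIDATE:-, TRANSFORM:-, EMIT:-] out:P5(v=0); bubbles=4
Total bubble-slots: 20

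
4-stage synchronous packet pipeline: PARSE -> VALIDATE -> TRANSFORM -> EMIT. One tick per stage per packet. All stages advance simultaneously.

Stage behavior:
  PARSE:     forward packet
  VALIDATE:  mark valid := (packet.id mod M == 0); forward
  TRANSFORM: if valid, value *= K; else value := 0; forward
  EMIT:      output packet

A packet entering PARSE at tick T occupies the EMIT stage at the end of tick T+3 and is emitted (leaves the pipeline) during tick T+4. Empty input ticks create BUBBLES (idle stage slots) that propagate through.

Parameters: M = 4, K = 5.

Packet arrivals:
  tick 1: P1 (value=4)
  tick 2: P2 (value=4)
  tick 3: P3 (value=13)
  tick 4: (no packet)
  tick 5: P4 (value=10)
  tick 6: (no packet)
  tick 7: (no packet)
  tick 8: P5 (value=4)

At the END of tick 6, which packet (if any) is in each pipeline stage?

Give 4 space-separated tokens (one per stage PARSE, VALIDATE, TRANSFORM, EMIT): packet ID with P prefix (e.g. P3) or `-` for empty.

Answer: - P4 - P3

Derivation:
Tick 1: [PARSE:P1(v=4,ok=F), VALIDATE:-, TRANSFORM:-, EMIT:-] out:-; in:P1
Tick 2: [PARSE:P2(v=4,ok=F), VALIDATE:P1(v=4,ok=F), TRANSFORM:-, EMIT:-] out:-; in:P2
Tick 3: [PARSE:P3(v=13,ok=F), VALIDATE:P2(v=4,ok=F), TRANSFORM:P1(v=0,ok=F), EMIT:-] out:-; in:P3
Tick 4: [PARSE:-, VALIDATE:P3(v=13,ok=F), TRANSFORM:P2(v=0,ok=F), EMIT:P1(v=0,ok=F)] out:-; in:-
Tick 5: [PARSE:P4(v=10,ok=F), VALIDATE:-, TRANSFORM:P3(v=0,ok=F), EMIT:P2(v=0,ok=F)] out:P1(v=0); in:P4
Tick 6: [PARSE:-, VALIDATE:P4(v=10,ok=T), TRANSFORM:-, EMIT:P3(v=0,ok=F)] out:P2(v=0); in:-
At end of tick 6: ['-', 'P4', '-', 'P3']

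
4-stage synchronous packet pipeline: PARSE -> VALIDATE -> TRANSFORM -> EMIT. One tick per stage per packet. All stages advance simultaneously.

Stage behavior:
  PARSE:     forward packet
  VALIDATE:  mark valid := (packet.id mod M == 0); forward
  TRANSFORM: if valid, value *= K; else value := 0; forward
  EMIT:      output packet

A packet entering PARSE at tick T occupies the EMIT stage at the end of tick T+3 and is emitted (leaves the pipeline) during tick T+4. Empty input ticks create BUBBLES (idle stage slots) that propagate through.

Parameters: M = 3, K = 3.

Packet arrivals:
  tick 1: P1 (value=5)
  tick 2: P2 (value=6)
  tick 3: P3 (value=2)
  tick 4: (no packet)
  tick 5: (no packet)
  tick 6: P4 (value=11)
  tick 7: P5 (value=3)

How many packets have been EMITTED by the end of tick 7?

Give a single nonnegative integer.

Answer: 3

Derivation:
Tick 1: [PARSE:P1(v=5,ok=F), VALIDATE:-, TRANSFORM:-, EMIT:-] out:-; in:P1
Tick 2: [PARSE:P2(v=6,ok=F), VALIDATE:P1(v=5,ok=F), TRANSFORM:-, EMIT:-] out:-; in:P2
Tick 3: [PARSE:P3(v=2,ok=F), VALIDATE:P2(v=6,ok=F), TRANSFORM:P1(v=0,ok=F), EMIT:-] out:-; in:P3
Tick 4: [PARSE:-, VALIDATE:P3(v=2,ok=T), TRANSFORM:P2(v=0,ok=F), EMIT:P1(v=0,ok=F)] out:-; in:-
Tick 5: [PARSE:-, VALIDATE:-, TRANSFORM:P3(v=6,ok=T), EMIT:P2(v=0,ok=F)] out:P1(v=0); in:-
Tick 6: [PARSE:P4(v=11,ok=F), VALIDATE:-, TRANSFORM:-, EMIT:P3(v=6,ok=T)] out:P2(v=0); in:P4
Tick 7: [PARSE:P5(v=3,ok=F), VALIDATE:P4(v=11,ok=F), TRANSFORM:-, EMIT:-] out:P3(v=6); in:P5
Emitted by tick 7: ['P1', 'P2', 'P3']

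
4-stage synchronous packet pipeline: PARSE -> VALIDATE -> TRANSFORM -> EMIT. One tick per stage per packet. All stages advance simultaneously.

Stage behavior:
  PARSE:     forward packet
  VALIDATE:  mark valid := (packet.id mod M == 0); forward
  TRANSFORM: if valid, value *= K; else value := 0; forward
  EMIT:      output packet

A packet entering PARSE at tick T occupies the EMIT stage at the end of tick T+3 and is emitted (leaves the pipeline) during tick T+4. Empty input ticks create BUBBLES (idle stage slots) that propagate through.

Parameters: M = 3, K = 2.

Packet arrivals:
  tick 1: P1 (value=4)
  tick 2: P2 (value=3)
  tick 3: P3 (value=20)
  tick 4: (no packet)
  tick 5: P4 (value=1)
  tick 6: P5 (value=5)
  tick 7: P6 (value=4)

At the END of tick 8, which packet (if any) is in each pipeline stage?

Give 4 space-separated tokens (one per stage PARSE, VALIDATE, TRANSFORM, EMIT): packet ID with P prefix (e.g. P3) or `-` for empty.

Tick 1: [PARSE:P1(v=4,ok=F), VALIDATE:-, TRANSFORM:-, EMIT:-] out:-; in:P1
Tick 2: [PARSE:P2(v=3,ok=F), VALIDATE:P1(v=4,ok=F), TRANSFORM:-, EMIT:-] out:-; in:P2
Tick 3: [PARSE:P3(v=20,ok=F), VALIDATE:P2(v=3,ok=F), TRANSFORM:P1(v=0,ok=F), EMIT:-] out:-; in:P3
Tick 4: [PARSE:-, VALIDATE:P3(v=20,ok=T), TRANSFORM:P2(v=0,ok=F), EMIT:P1(v=0,ok=F)] out:-; in:-
Tick 5: [PARSE:P4(v=1,ok=F), VALIDATE:-, TRANSFORM:P3(v=40,ok=T), EMIT:P2(v=0,ok=F)] out:P1(v=0); in:P4
Tick 6: [PARSE:P5(v=5,ok=F), VALIDATE:P4(v=1,ok=F), TRANSFORM:-, EMIT:P3(v=40,ok=T)] out:P2(v=0); in:P5
Tick 7: [PARSE:P6(v=4,ok=F), VALIDATE:P5(v=5,ok=F), TRANSFORM:P4(v=0,ok=F), EMIT:-] out:P3(v=40); in:P6
Tick 8: [PARSE:-, VALIDATE:P6(v=4,ok=T), TRANSFORM:P5(v=0,ok=F), EMIT:P4(v=0,ok=F)] out:-; in:-
At end of tick 8: ['-', 'P6', 'P5', 'P4']

Answer: - P6 P5 P4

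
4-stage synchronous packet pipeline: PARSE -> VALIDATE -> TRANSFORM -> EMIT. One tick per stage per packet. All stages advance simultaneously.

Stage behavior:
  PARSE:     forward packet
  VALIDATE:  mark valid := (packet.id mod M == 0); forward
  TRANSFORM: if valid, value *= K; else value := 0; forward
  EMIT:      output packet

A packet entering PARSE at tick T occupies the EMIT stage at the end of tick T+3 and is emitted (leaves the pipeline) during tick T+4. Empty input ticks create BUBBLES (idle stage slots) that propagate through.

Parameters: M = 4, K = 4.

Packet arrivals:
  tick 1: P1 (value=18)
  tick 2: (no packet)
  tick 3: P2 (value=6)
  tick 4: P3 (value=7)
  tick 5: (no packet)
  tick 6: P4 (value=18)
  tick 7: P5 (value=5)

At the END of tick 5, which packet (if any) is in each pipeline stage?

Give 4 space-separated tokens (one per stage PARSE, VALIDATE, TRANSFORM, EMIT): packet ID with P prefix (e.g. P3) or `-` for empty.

Tick 1: [PARSE:P1(v=18,ok=F), VALIDATE:-, TRANSFORM:-, EMIT:-] out:-; in:P1
Tick 2: [PARSE:-, VALIDATE:P1(v=18,ok=F), TRANSFORM:-, EMIT:-] out:-; in:-
Tick 3: [PARSE:P2(v=6,ok=F), VALIDATE:-, TRANSFORM:P1(v=0,ok=F), EMIT:-] out:-; in:P2
Tick 4: [PARSE:P3(v=7,ok=F), VALIDATE:P2(v=6,ok=F), TRANSFORM:-, EMIT:P1(v=0,ok=F)] out:-; in:P3
Tick 5: [PARSE:-, VALIDATE:P3(v=7,ok=F), TRANSFORM:P2(v=0,ok=F), EMIT:-] out:P1(v=0); in:-
At end of tick 5: ['-', 'P3', 'P2', '-']

Answer: - P3 P2 -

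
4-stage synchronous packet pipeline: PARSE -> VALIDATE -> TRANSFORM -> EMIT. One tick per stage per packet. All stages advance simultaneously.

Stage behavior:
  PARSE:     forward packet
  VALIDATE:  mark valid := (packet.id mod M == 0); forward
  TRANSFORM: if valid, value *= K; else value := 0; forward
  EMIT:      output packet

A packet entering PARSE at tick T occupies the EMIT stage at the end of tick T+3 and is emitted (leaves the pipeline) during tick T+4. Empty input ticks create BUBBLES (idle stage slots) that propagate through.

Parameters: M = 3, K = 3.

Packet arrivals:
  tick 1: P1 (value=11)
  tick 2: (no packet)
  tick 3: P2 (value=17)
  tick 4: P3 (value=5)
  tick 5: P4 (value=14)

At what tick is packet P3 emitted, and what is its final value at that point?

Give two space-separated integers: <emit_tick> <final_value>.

Tick 1: [PARSE:P1(v=11,ok=F), VALIDATE:-, TRANSFORM:-, EMIT:-] out:-; in:P1
Tick 2: [PARSE:-, VALIDATE:P1(v=11,ok=F), TRANSFORM:-, EMIT:-] out:-; in:-
Tick 3: [PARSE:P2(v=17,ok=F), VALIDATE:-, TRANSFORM:P1(v=0,ok=F), EMIT:-] out:-; in:P2
Tick 4: [PARSE:P3(v=5,ok=F), VALIDATE:P2(v=17,ok=F), TRANSFORM:-, EMIT:P1(v=0,ok=F)] out:-; in:P3
Tick 5: [PARSE:P4(v=14,ok=F), VALIDATE:P3(v=5,ok=T), TRANSFORM:P2(v=0,ok=F), EMIT:-] out:P1(v=0); in:P4
Tick 6: [PARSE:-, VALIDATE:P4(v=14,ok=F), TRANSFORM:P3(v=15,ok=T), EMIT:P2(v=0,ok=F)] out:-; in:-
Tick 7: [PARSE:-, VALIDATE:-, TRANSFORM:P4(v=0,ok=F), EMIT:P3(v=15,ok=T)] out:P2(v=0); in:-
Tick 8: [PARSE:-, VALIDATE:-, TRANSFORM:-, EMIT:P4(v=0,ok=F)] out:P3(v=15); in:-
Tick 9: [PARSE:-, VALIDATE:-, TRANSFORM:-, EMIT:-] out:P4(v=0); in:-
P3: arrives tick 4, valid=True (id=3, id%3=0), emit tick 8, final value 15

Answer: 8 15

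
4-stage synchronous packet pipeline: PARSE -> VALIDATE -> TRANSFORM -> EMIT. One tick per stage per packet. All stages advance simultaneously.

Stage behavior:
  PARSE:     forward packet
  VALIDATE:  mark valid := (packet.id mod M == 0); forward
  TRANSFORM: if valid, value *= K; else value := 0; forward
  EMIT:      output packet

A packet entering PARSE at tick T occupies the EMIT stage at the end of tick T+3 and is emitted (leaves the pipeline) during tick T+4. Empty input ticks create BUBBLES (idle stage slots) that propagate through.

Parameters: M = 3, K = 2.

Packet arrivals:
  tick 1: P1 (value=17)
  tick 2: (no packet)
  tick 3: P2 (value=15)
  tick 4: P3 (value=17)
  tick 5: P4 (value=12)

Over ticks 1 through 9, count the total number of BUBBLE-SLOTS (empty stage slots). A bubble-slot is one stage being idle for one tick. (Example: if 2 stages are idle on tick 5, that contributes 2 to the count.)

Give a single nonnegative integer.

Answer: 20

Derivation:
Tick 1: [PARSE:P1(v=17,ok=F), VALIDATE:-, TRANSFORM:-, EMIT:-] out:-; bubbles=3
Tick 2: [PARSE:-, VALIDATE:P1(v=17,ok=F), TRANSFORM:-, EMIT:-] out:-; bubbles=3
Tick 3: [PARSE:P2(v=15,ok=F), VALIDATE:-, TRANSFORM:P1(v=0,ok=F), EMIT:-] out:-; bubbles=2
Tick 4: [PARSE:P3(v=17,ok=F), VALIDATE:P2(v=15,ok=F), TRANSFORM:-, EMIT:P1(v=0,ok=F)] out:-; bubbles=1
Tick 5: [PARSE:P4(v=12,ok=F), VALIDATE:P3(v=17,ok=T), TRANSFORM:P2(v=0,ok=F), EMIT:-] out:P1(v=0); bubbles=1
Tick 6: [PARSE:-, VALIDATE:P4(v=12,ok=F), TRANSFORM:P3(v=34,ok=T), EMIT:P2(v=0,ok=F)] out:-; bubbles=1
Tick 7: [PARSE:-, VALIDATE:-, TRANSFORM:P4(v=0,ok=F), EMIT:P3(v=34,ok=T)] out:P2(v=0); bubbles=2
Tick 8: [PARSE:-, VALIDATE:-, TRANSFORM:-, EMIT:P4(v=0,ok=F)] out:P3(v=34); bubbles=3
Tick 9: [PARSE:-, VALIDATE:-, TRANSFORM:-, EMIT:-] out:P4(v=0); bubbles=4
Total bubble-slots: 20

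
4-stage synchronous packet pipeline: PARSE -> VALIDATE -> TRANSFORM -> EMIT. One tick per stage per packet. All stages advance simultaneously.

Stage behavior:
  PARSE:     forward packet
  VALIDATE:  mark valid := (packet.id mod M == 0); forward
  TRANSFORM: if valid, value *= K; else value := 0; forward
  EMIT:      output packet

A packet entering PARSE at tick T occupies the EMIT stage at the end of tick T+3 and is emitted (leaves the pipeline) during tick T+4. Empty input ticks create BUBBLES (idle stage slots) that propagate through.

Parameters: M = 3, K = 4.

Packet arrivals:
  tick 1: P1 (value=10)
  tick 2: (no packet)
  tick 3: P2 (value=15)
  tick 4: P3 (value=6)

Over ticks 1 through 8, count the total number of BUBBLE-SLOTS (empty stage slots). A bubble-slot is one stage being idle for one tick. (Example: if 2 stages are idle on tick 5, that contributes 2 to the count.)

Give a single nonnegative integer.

Tick 1: [PARSE:P1(v=10,ok=F), VALIDATE:-, TRANSFORM:-, EMIT:-] out:-; bubbles=3
Tick 2: [PARSE:-, VALIDATE:P1(v=10,ok=F), TRANSFORM:-, EMIT:-] out:-; bubbles=3
Tick 3: [PARSE:P2(v=15,ok=F), VALIDATE:-, TRANSFORM:P1(v=0,ok=F), EMIT:-] out:-; bubbles=2
Tick 4: [PARSE:P3(v=6,ok=F), VALIDATE:P2(v=15,ok=F), TRANSFORM:-, EMIT:P1(v=0,ok=F)] out:-; bubbles=1
Tick 5: [PARSE:-, VALIDATE:P3(v=6,ok=T), TRANSFORM:P2(v=0,ok=F), EMIT:-] out:P1(v=0); bubbles=2
Tick 6: [PARSE:-, VALIDATE:-, TRANSFORM:P3(v=24,ok=T), EMIT:P2(v=0,ok=F)] out:-; bubbles=2
Tick 7: [PARSE:-, VALIDATE:-, TRANSFORM:-, EMIT:P3(v=24,ok=T)] out:P2(v=0); bubbles=3
Tick 8: [PARSE:-, VALIDATE:-, TRANSFORM:-, EMIT:-] out:P3(v=24); bubbles=4
Total bubble-slots: 20

Answer: 20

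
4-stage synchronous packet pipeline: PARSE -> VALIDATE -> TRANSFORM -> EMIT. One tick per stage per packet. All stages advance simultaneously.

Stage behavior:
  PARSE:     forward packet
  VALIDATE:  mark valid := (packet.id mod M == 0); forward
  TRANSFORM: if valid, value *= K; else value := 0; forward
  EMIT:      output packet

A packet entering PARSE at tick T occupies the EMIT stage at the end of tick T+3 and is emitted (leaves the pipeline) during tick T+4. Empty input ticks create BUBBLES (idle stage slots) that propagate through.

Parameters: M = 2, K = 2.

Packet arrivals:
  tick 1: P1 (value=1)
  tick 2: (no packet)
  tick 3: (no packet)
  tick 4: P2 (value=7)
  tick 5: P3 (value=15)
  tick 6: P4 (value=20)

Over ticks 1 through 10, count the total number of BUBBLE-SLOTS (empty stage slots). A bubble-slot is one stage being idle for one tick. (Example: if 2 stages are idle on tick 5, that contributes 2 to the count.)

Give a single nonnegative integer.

Answer: 24

Derivation:
Tick 1: [PARSE:P1(v=1,ok=F), VALIDATE:-, TRANSFORM:-, EMIT:-] out:-; bubbles=3
Tick 2: [PARSE:-, VALIDATE:P1(v=1,ok=F), TRANSFORM:-, EMIT:-] out:-; bubbles=3
Tick 3: [PARSE:-, VALIDATE:-, TRANSFORM:P1(v=0,ok=F), EMIT:-] out:-; bubbles=3
Tick 4: [PARSE:P2(v=7,ok=F), VALIDATE:-, TRANSFORM:-, EMIT:P1(v=0,ok=F)] out:-; bubbles=2
Tick 5: [PARSE:P3(v=15,ok=F), VALIDATE:P2(v=7,ok=T), TRANSFORM:-, EMIT:-] out:P1(v=0); bubbles=2
Tick 6: [PARSE:P4(v=20,ok=F), VALIDATE:P3(v=15,ok=F), TRANSFORM:P2(v=14,ok=T), EMIT:-] out:-; bubbles=1
Tick 7: [PARSE:-, VALIDATE:P4(v=20,ok=T), TRANSFORM:P3(v=0,ok=F), EMIT:P2(v=14,ok=T)] out:-; bubbles=1
Tick 8: [PARSE:-, VALIDATE:-, TRANSFORM:P4(v=40,ok=T), EMIT:P3(v=0,ok=F)] out:P2(v=14); bubbles=2
Tick 9: [PARSE:-, VALIDATE:-, TRANSFORM:-, EMIT:P4(v=40,ok=T)] out:P3(v=0); bubbles=3
Tick 10: [PARSE:-, VALIDATE:-, TRANSFORM:-, EMIT:-] out:P4(v=40); bubbles=4
Total bubble-slots: 24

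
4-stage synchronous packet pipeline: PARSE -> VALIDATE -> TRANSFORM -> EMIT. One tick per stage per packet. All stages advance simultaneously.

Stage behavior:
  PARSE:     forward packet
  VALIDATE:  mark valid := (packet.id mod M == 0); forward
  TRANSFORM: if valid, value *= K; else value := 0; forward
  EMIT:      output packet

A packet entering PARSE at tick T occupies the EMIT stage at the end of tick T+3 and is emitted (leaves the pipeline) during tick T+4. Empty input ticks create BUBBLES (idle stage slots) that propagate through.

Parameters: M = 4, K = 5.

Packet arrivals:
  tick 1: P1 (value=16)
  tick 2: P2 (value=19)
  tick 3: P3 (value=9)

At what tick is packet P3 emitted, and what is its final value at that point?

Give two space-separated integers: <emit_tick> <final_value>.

Answer: 7 0

Derivation:
Tick 1: [PARSE:P1(v=16,ok=F), VALIDATE:-, TRANSFORM:-, EMIT:-] out:-; in:P1
Tick 2: [PARSE:P2(v=19,ok=F), VALIDATE:P1(v=16,ok=F), TRANSFORM:-, EMIT:-] out:-; in:P2
Tick 3: [PARSE:P3(v=9,ok=F), VALIDATE:P2(v=19,ok=F), TRANSFORM:P1(v=0,ok=F), EMIT:-] out:-; in:P3
Tick 4: [PARSE:-, VALIDATE:P3(v=9,ok=F), TRANSFORM:P2(v=0,ok=F), EMIT:P1(v=0,ok=F)] out:-; in:-
Tick 5: [PARSE:-, VALIDATE:-, TRANSFORM:P3(v=0,ok=F), EMIT:P2(v=0,ok=F)] out:P1(v=0); in:-
Tick 6: [PARSE:-, VALIDATE:-, TRANSFORM:-, EMIT:P3(v=0,ok=F)] out:P2(v=0); in:-
Tick 7: [PARSE:-, VALIDATE:-, TRANSFORM:-, EMIT:-] out:P3(v=0); in:-
P3: arrives tick 3, valid=False (id=3, id%4=3), emit tick 7, final value 0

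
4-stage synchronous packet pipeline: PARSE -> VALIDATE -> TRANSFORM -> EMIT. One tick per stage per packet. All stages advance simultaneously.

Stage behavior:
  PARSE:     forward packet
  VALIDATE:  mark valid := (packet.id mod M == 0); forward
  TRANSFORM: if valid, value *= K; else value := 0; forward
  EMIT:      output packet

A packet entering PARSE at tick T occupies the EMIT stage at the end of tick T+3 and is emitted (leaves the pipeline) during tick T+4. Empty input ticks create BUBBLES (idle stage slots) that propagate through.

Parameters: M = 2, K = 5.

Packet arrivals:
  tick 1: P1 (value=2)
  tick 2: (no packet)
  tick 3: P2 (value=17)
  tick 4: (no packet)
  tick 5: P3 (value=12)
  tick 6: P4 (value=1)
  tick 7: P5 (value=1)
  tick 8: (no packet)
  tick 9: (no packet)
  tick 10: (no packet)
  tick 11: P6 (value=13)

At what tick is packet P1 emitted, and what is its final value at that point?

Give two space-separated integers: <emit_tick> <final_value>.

Tick 1: [PARSE:P1(v=2,ok=F), VALIDATE:-, TRANSFORM:-, EMIT:-] out:-; in:P1
Tick 2: [PARSE:-, VALIDATE:P1(v=2,ok=F), TRANSFORM:-, EMIT:-] out:-; in:-
Tick 3: [PARSE:P2(v=17,ok=F), VALIDATE:-, TRANSFORM:P1(v=0,ok=F), EMIT:-] out:-; in:P2
Tick 4: [PARSE:-, VALIDATE:P2(v=17,ok=T), TRANSFORM:-, EMIT:P1(v=0,ok=F)] out:-; in:-
Tick 5: [PARSE:P3(v=12,ok=F), VALIDATE:-, TRANSFORM:P2(v=85,ok=T), EMIT:-] out:P1(v=0); in:P3
Tick 6: [PARSE:P4(v=1,ok=F), VALIDATE:P3(v=12,ok=F), TRANSFORM:-, EMIT:P2(v=85,ok=T)] out:-; in:P4
Tick 7: [PARSE:P5(v=1,ok=F), VALIDATE:P4(v=1,ok=T), TRANSFORM:P3(v=0,ok=F), EMIT:-] out:P2(v=85); in:P5
Tick 8: [PARSE:-, VALIDATE:P5(v=1,ok=F), TRANSFORM:P4(v=5,ok=T), EMIT:P3(v=0,ok=F)] out:-; in:-
Tick 9: [PARSE:-, VALIDATE:-, TRANSFORM:P5(v=0,ok=F), EMIT:P4(v=5,ok=T)] out:P3(v=0); in:-
Tick 10: [PARSE:-, VALIDATE:-, TRANSFORM:-, EMIT:P5(v=0,ok=F)] out:P4(v=5); in:-
Tick 11: [PARSE:P6(v=13,ok=F), VALIDATE:-, TRANSFORM:-, EMIT:-] out:P5(v=0); in:P6
Tick 12: [PARSE:-, VALIDATE:P6(v=13,ok=T), TRANSFORM:-, EMIT:-] out:-; in:-
Tick 13: [PARSE:-, VALIDATE:-, TRANSFORM:P6(v=65,ok=T), EMIT:-] out:-; in:-
Tick 14: [PARSE:-, VALIDATE:-, TRANSFORM:-, EMIT:P6(v=65,ok=T)] out:-; in:-
Tick 15: [PARSE:-, VALIDATE:-, TRANSFORM:-, EMIT:-] out:P6(v=65); in:-
P1: arrives tick 1, valid=False (id=1, id%2=1), emit tick 5, final value 0

Answer: 5 0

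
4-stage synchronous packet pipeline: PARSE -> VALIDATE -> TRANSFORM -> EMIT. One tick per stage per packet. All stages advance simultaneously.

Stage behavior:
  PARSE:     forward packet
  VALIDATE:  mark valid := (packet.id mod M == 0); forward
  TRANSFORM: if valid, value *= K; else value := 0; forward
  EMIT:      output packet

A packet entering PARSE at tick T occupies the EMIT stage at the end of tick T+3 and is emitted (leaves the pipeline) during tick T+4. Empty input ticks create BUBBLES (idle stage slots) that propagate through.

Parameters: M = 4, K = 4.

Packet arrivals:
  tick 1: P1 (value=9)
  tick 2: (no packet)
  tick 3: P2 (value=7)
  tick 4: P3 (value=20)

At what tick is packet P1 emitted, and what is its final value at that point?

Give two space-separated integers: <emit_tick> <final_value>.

Tick 1: [PARSE:P1(v=9,ok=F), VALIDATE:-, TRANSFORM:-, EMIT:-] out:-; in:P1
Tick 2: [PARSE:-, VALIDATE:P1(v=9,ok=F), TRANSFORM:-, EMIT:-] out:-; in:-
Tick 3: [PARSE:P2(v=7,ok=F), VALIDATE:-, TRANSFORM:P1(v=0,ok=F), EMIT:-] out:-; in:P2
Tick 4: [PARSE:P3(v=20,ok=F), VALIDATE:P2(v=7,ok=F), TRANSFORM:-, EMIT:P1(v=0,ok=F)] out:-; in:P3
Tick 5: [PARSE:-, VALIDATE:P3(v=20,ok=F), TRANSFORM:P2(v=0,ok=F), EMIT:-] out:P1(v=0); in:-
Tick 6: [PARSE:-, VALIDATE:-, TRANSFORM:P3(v=0,ok=F), EMIT:P2(v=0,ok=F)] out:-; in:-
Tick 7: [PARSE:-, VALIDATE:-, TRANSFORM:-, EMIT:P3(v=0,ok=F)] out:P2(v=0); in:-
Tick 8: [PARSE:-, VALIDATE:-, TRANSFORM:-, EMIT:-] out:P3(v=0); in:-
P1: arrives tick 1, valid=False (id=1, id%4=1), emit tick 5, final value 0

Answer: 5 0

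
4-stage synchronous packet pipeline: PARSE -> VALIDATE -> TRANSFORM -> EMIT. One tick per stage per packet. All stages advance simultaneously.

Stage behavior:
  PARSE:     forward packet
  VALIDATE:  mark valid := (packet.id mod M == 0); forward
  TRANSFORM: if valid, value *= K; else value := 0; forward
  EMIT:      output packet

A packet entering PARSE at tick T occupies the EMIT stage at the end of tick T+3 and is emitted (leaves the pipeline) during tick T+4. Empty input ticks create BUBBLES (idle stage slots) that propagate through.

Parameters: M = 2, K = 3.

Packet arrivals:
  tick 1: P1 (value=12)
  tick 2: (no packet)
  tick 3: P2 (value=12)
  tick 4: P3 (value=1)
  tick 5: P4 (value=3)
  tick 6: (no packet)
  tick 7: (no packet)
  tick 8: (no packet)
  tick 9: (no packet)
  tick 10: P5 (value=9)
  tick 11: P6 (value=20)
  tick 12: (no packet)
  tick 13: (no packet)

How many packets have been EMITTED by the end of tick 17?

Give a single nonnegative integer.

Tick 1: [PARSE:P1(v=12,ok=F), VALIDATE:-, TRANSFORM:-, EMIT:-] out:-; in:P1
Tick 2: [PARSE:-, VALIDATE:P1(v=12,ok=F), TRANSFORM:-, EMIT:-] out:-; in:-
Tick 3: [PARSE:P2(v=12,ok=F), VALIDATE:-, TRANSFORM:P1(v=0,ok=F), EMIT:-] out:-; in:P2
Tick 4: [PARSE:P3(v=1,ok=F), VALIDATE:P2(v=12,ok=T), TRANSFORM:-, EMIT:P1(v=0,ok=F)] out:-; in:P3
Tick 5: [PARSE:P4(v=3,ok=F), VALIDATE:P3(v=1,ok=F), TRANSFORM:P2(v=36,ok=T), EMIT:-] out:P1(v=0); in:P4
Tick 6: [PARSE:-, VALIDATE:P4(v=3,ok=T), TRANSFORM:P3(v=0,ok=F), EMIT:P2(v=36,ok=T)] out:-; in:-
Tick 7: [PARSE:-, VALIDATE:-, TRANSFORM:P4(v=9,ok=T), EMIT:P3(v=0,ok=F)] out:P2(v=36); in:-
Tick 8: [PARSE:-, VALIDATE:-, TRANSFORM:-, EMIT:P4(v=9,ok=T)] out:P3(v=0); in:-
Tick 9: [PARSE:-, VALIDATE:-, TRANSFORM:-, EMIT:-] out:P4(v=9); in:-
Tick 10: [PARSE:P5(v=9,ok=F), VALIDATE:-, TRANSFORM:-, EMIT:-] out:-; in:P5
Tick 11: [PARSE:P6(v=20,ok=F), VALIDATE:P5(v=9,ok=F), TRANSFORM:-, EMIT:-] out:-; in:P6
Tick 12: [PARSE:-, VALIDATE:P6(v=20,ok=T), TRANSFORM:P5(v=0,ok=F), EMIT:-] out:-; in:-
Tick 13: [PARSE:-, VALIDATE:-, TRANSFORM:P6(v=60,ok=T), EMIT:P5(v=0,ok=F)] out:-; in:-
Tick 14: [PARSE:-, VALIDATE:-, TRANSFORM:-, EMIT:P6(v=60,ok=T)] out:P5(v=0); in:-
Tick 15: [PARSE:-, VALIDATE:-, TRANSFORM:-, EMIT:-] out:P6(v=60); in:-
Tick 16: [PARSE:-, VALIDATE:-, TRANSFORM:-, EMIT:-] out:-; in:-
Tick 17: [PARSE:-, VALIDATE:-, TRANSFORM:-, EMIT:-] out:-; in:-
Emitted by tick 17: ['P1', 'P2', 'P3', 'P4', 'P5', 'P6']

Answer: 6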